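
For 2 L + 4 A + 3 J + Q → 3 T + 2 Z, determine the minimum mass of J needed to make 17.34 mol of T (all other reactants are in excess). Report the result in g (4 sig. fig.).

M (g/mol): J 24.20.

n(T) = 17.34 mol
n(J) = (3/3) × 17.34 = 17.34 mol
mass = 17.34 × 24.20 = 419.6 g

419.6 g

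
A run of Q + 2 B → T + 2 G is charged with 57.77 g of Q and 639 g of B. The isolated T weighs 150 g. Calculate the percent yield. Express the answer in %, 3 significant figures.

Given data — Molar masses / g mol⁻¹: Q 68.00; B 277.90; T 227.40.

n(Q) = 57.77 / 68.00 = 0.8496 mol
n(B) = 639.0 / 277.90 = 2.299 mol
n/ν for Q = 0.8496/1 = 0.8496
n/ν for B = 2.299/2 = 1.150
Smallest n/ν is Q → limiting reagent.
theoretical n(T) = (1/1) × 0.8496 = 0.8496 mol → 193.2 g
% yield = 150 / 193.2 × 100 = 77.64 %

77.6 %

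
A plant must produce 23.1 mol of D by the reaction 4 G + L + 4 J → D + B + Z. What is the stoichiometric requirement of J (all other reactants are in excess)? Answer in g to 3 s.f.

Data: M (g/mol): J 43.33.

4000 g

n(D) = 23.10 mol
n(J) = (4/1) × 23.10 = 92.40 mol
mass = 92.40 × 43.33 = 4004 g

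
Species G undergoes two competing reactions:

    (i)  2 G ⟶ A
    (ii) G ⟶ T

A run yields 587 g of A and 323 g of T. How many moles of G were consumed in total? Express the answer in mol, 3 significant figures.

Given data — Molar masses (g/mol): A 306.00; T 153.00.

5.95 mol

n(A) = 587 / 306.00 = 1.918 mol
n(T) = 323 / 153.00 = 2.111 mol
n(G) via (i) = (2/1)×1.918 = 3.836 mol
n(G) via (ii) = (1/1)×2.111 = 2.111 mol
total n(G) = 3.836 + 2.111 = 5.947 mol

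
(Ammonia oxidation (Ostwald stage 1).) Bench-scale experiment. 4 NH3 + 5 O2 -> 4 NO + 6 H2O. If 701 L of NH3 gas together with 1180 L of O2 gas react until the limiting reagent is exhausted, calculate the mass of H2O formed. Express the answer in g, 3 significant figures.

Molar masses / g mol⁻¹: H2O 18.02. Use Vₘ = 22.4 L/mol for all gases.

846 g

n(NH3) = 701.0 / 22.4 = 31.29 mol
n(O2) = 1180 / 22.4 = 52.68 mol
n/ν for NH3 = 31.29/4 = 7.823
n/ν for O2 = 52.68/5 = 10.54
Smallest n/ν is NH3 → limiting reagent.
n(H2O) = (6/4) × 31.29 = 46.94 mol
mass = 46.94 × 18.02 = 845.9 g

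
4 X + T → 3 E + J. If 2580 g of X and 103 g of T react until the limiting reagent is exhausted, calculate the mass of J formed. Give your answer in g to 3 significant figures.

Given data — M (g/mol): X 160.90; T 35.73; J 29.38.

84.7 g

n(X) = 2580 / 160.90 = 16.03 mol
n(T) = 103.0 / 35.73 = 2.883 mol
n/ν for X = 16.03/4 = 4.008
n/ν for T = 2.883/1 = 2.883
Smallest n/ν is T → limiting reagent.
n(J) = (1/1) × 2.883 = 2.883 mol
mass = 2.883 × 29.38 = 84.70 g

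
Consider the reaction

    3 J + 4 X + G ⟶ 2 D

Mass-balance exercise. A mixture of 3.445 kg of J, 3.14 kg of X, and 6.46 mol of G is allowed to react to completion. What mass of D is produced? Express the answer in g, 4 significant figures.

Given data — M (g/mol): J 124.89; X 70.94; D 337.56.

4361 g

n(J) = 3.445×1000 / 124.89 = 27.58 mol
n(X) = 3.140×1000 / 70.94 = 44.26 mol
n(G) = 6.460 mol
n/ν → J: 9.193, X: 11.07, G: 6.460; G is limiting.
n(D) = (2/1) × 6.460 = 12.92 mol
mass = 12.92 × 337.56 = 4361 g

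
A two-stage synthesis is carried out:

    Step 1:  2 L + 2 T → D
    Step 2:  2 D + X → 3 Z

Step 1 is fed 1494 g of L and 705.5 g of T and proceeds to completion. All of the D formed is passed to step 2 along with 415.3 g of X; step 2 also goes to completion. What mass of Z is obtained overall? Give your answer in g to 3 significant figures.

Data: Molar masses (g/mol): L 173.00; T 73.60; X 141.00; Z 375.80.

Step 1:
n(L) = 1494 / 173.00 = 8.636 mol
n(T) = 705.5 / 73.60 = 9.586 mol
n/ν for L = 8.636/2 = 4.318
n/ν for T = 9.586/2 = 4.793
Smallest n/ν is L → limiting reagent.
n(D) produced = (1/2) × 8.636 = 4.318 mol
Step 2:
n(D) available = 4.318 mol
n(X) = 415.3 / 141.00 = 2.945 mol
n/ν for D = 4.318/2 = 2.159
n/ν for X = 2.945/1 = 2.945
Smallest n/ν is D → limiting reagent.
n(Z) = (3/2) × 4.318 = 6.477 mol
mass = 6.477 × 375.80 = 2434 g

2430 g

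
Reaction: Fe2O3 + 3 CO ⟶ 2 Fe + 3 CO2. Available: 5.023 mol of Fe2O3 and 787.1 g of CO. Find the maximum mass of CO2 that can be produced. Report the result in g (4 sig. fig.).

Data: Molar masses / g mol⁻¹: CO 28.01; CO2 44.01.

663.2 g

n(Fe2O3) = 5.023 mol
n(CO) = 787.1 / 28.01 = 28.10 mol
n/ν → Fe2O3: 5.023, CO: 9.367; Fe2O3 is limiting.
n(CO2) = (3/1) × 5.023 = 15.07 mol
mass = 15.07 × 44.01 = 663.2 g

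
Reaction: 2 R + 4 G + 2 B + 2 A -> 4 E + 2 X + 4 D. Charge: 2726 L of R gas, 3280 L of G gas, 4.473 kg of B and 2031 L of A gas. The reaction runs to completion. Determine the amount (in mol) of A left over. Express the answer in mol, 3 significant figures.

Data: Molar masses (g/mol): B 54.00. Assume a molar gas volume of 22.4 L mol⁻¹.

17.5 mol

n(R) = 2726 / 22.4 = 121.7 mol
n(G) = 3280 / 22.4 = 146.4 mol
n(B) = 4.473×1000 / 54.00 = 82.83 mol
n(A) = 2031 / 22.4 = 90.67 mol
n/ν → R: 60.85, G: 36.60, B: 41.42, A: 45.34; G is limiting.
A consumed = (2/4) × 146.4 = 73.20 mol
A remaining = 90.67 − 73.20 = 17.47 mol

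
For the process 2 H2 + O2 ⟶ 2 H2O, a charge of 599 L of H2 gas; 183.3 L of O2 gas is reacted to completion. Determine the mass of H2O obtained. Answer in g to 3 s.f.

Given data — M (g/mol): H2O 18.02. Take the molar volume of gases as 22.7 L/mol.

n(H2) = 599.0 / 22.7 = 26.39 mol
n(O2) = 183.3 / 22.7 = 8.075 mol
n/ν → H2: 13.20, O2: 8.075; O2 is limiting.
n(H2O) = (2/1) × 8.075 = 16.15 mol
mass = 16.15 × 18.02 = 291.0 g

291 g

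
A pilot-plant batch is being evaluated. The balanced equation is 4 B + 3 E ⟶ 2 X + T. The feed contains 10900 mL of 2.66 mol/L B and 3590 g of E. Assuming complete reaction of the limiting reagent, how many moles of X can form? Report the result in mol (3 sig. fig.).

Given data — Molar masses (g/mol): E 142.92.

n(B) = 2.66 × 10900/1000 = 28.99 mol
n(E) = 3590 / 142.92 = 25.12 mol
n/ν for B = 28.99/4 = 7.248
n/ν for E = 25.12/3 = 8.373
Smallest n/ν is B → limiting reagent.
n(X) = (2/4) × 28.99 = 14.50 mol

14.5 mol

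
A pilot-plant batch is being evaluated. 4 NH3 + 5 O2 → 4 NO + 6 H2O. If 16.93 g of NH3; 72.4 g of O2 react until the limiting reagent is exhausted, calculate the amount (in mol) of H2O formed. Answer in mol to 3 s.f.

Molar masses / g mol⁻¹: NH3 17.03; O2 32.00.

n(NH3) = 16.93 / 17.03 = 0.9941 mol
n(O2) = 72.40 / 32.00 = 2.263 mol
n/ν for NH3 = 0.9941/4 = 0.2485
n/ν for O2 = 2.263/5 = 0.4526
Smallest n/ν is NH3 → limiting reagent.
n(H2O) = (6/4) × 0.9941 = 1.491 mol

1.49 mol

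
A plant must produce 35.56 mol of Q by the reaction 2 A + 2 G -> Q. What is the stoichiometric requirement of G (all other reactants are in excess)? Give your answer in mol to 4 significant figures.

71.12 mol

n(Q) = 35.56 mol
n(G) = (2/1) × 35.56 = 71.12 mol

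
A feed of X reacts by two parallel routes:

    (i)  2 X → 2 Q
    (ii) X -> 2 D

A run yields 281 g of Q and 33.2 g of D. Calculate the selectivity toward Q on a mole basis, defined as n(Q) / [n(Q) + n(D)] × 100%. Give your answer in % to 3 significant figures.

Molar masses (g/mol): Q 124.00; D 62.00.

n(Q) = 281 / 124.00 = 2.266 mol
n(D) = 33.2 / 62.00 = 0.5355 mol
selectivity = 2.266/(2.266+0.5355) × 100 = 80.89 %

80.9 %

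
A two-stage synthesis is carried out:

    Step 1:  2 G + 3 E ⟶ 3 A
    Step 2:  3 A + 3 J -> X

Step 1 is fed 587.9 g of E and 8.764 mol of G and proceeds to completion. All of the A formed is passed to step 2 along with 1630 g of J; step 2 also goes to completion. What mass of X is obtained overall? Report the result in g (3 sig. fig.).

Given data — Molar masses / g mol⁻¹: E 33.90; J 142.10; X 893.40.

Step 1:
n(E) = 587.9 / 33.90 = 17.34 mol
n(G) = 8.764 mol
n/ν for E = 17.34/3 = 5.780
n/ν for G = 8.764/2 = 4.382
Smallest n/ν is G → limiting reagent.
n(A) produced = (3/2) × 8.764 = 13.15 mol
Step 2:
n(A) available = 13.15 mol
n(J) = 1630 / 142.10 = 11.47 mol
n/ν for A = 13.15/3 = 4.383
n/ν for J = 11.47/3 = 3.823
Smallest n/ν is J → limiting reagent.
n(X) = (1/3) × 11.47 = 3.823 mol
mass = 3.823 × 893.40 = 3415 g

3420 g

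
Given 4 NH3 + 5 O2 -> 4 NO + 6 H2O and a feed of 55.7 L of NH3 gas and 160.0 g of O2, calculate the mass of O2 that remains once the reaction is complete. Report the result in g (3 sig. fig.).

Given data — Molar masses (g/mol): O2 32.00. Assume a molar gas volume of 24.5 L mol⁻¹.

69.1 g

n(NH3) = 55.70 / 24.5 = 2.273 mol
n(O2) = 160.0 / 32.00 = 5.000 mol
n/ν → NH3: 0.5683, O2: 1.000; NH3 is limiting.
O2 consumed = (5/4) × 2.273 = 2.841 mol
O2 remaining = 5.000 − 2.841 = 2.159 mol
mass = 2.159 × 32.00 = 69.09 g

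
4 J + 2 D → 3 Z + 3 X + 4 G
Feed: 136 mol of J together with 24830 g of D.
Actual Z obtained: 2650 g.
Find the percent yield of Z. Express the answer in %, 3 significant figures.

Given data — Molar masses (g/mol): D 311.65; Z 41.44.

62.7 %

n(J) = 136.0 mol
n(D) = 24830 / 311.65 = 79.67 mol
n/ν → J: 34.00, D: 39.84; J is limiting.
theoretical n(Z) = (3/4) × 136.0 = 102.0 mol → 4227 g
% yield = 2650 / 4227 × 100 = 62.69 %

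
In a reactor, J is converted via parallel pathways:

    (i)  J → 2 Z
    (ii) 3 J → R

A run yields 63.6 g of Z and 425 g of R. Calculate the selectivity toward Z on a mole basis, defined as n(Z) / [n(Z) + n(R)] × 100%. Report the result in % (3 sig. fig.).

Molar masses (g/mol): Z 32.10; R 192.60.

n(Z) = 63.6 / 32.10 = 1.981 mol
n(R) = 425 / 192.60 = 2.207 mol
selectivity = 1.981/(1.981+2.207) × 100 = 47.30 %

47.3 %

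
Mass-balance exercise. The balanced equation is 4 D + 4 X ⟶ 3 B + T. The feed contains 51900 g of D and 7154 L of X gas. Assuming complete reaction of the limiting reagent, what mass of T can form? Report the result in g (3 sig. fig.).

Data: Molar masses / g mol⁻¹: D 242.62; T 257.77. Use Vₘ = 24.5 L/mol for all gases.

n(D) = 51900 / 242.62 = 213.9 mol
n(X) = 7154 / 24.5 = 292.0 mol
n/ν → D: 53.48, X: 73.00; D is limiting.
n(T) = (1/4) × 213.9 = 53.48 mol
mass = 53.48 × 257.77 = 13790 g

13800 g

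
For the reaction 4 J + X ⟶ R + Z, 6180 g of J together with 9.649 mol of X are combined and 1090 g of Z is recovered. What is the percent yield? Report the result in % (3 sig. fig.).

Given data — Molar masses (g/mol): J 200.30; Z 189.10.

74.7 %

n(J) = 6180 / 200.30 = 30.85 mol
n(X) = 9.649 mol
n/ν for J = 30.85/4 = 7.713
n/ν for X = 9.649/1 = 9.649
Smallest n/ν is J → limiting reagent.
theoretical n(Z) = (1/4) × 30.85 = 7.713 mol → 1459 g
% yield = 1090 / 1459 × 100 = 74.71 %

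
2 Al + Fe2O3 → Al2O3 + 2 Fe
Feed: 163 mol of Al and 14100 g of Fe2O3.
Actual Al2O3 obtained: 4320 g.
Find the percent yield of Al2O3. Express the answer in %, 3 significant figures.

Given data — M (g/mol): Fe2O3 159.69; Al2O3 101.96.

52.0 %

n(Al) = 163.0 mol
n(Fe2O3) = 14100 / 159.69 = 88.30 mol
n/ν for Al = 163.0/2 = 81.50
n/ν for Fe2O3 = 88.30/1 = 88.30
Smallest n/ν is Al → limiting reagent.
theoretical n(Al2O3) = (1/2) × 163.0 = 81.50 mol → 8310 g
% yield = 4320 / 8310 × 100 = 51.99 %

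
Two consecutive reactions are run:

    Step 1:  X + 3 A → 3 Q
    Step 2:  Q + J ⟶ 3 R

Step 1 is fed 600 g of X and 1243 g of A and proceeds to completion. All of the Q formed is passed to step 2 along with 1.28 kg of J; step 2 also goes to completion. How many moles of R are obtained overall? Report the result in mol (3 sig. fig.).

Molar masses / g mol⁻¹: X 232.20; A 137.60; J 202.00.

Step 1:
n(X) = 600.0 / 232.20 = 2.584 mol
n(A) = 1243 / 137.60 = 9.033 mol
n/ν for X = 2.584/1 = 2.584
n/ν for A = 9.033/3 = 3.011
Smallest n/ν is X → limiting reagent.
n(Q) produced = (3/1) × 2.584 = 7.752 mol
Step 2:
n(Q) available = 7.752 mol
n(J) = 1.280×1000 / 202.00 = 6.337 mol
n/ν for Q = 7.752/1 = 7.752
n/ν for J = 6.337/1 = 6.337
Smallest n/ν is J → limiting reagent.
n(R) = (3/1) × 6.337 = 19.01 mol

19.0 mol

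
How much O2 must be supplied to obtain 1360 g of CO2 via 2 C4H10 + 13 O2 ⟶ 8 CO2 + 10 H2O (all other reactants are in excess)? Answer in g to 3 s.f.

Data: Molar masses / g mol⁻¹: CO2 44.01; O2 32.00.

1610 g

n(CO2) = 1360 / 44.01 = 30.90 mol
n(O2) = (13/8) × 30.90 = 50.21 mol
mass = 50.21 × 32.00 = 1607 g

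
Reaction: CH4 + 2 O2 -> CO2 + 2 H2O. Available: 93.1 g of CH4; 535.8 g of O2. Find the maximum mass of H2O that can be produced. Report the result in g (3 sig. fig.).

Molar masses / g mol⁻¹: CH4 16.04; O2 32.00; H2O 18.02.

209 g

n(CH4) = 93.10 / 16.04 = 5.804 mol
n(O2) = 535.8 / 32.00 = 16.74 mol
n/ν → CH4: 5.804, O2: 8.370; CH4 is limiting.
n(H2O) = (2/1) × 5.804 = 11.61 mol
mass = 11.61 × 18.02 = 209.2 g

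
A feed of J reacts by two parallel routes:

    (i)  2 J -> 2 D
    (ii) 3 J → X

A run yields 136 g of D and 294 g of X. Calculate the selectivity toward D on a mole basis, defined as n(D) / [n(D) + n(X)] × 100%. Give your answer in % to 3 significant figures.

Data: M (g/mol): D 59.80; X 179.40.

n(D) = 136 / 59.80 = 2.274 mol
n(X) = 294 / 179.40 = 1.639 mol
selectivity = 2.274/(2.274+1.639) × 100 = 58.11 %

58.1 %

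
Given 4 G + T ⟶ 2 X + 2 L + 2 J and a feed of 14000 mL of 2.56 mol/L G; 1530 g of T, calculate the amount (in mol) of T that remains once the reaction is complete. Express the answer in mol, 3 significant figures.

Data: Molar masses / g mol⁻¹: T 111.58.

4.75 mol

n(G) = 2.56 × 14000/1000 = 35.84 mol
n(T) = 1530 / 111.58 = 13.71 mol
n/ν for G = 35.84/4 = 8.960
n/ν for T = 13.71/1 = 13.71
Smallest n/ν is G → limiting reagent.
T consumed = (1/4) × 35.84 = 8.960 mol
T remaining = 13.71 − 8.960 = 4.750 mol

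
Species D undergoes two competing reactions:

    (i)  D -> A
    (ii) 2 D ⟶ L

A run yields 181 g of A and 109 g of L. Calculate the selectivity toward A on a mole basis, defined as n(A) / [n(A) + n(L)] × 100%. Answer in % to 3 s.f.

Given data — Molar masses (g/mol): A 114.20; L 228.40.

76.9 %

n(A) = 181 / 114.20 = 1.585 mol
n(L) = 109 / 228.40 = 0.4772 mol
selectivity = 1.585/(1.585+0.4772) × 100 = 76.86 %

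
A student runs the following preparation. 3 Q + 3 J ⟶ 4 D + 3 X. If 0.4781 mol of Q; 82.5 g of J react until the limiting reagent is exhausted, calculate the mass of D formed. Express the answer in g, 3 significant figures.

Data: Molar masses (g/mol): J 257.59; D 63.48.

n(Q) = 0.4781 mol
n(J) = 82.50 / 257.59 = 0.3203 mol
n/ν for Q = 0.4781/3 = 0.1594
n/ν for J = 0.3203/3 = 0.1068
Smallest n/ν is J → limiting reagent.
n(D) = (4/3) × 0.3203 = 0.4271 mol
mass = 0.4271 × 63.48 = 27.11 g

27.1 g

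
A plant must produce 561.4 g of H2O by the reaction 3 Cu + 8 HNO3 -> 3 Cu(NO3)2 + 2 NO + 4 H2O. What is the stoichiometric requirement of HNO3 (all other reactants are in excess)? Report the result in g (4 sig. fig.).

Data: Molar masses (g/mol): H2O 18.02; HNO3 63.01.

n(H2O) = 561.4 / 18.02 = 31.15 mol
n(HNO3) = (8/4) × 31.15 = 62.30 mol
mass = 62.30 × 63.01 = 3926 g

3926 g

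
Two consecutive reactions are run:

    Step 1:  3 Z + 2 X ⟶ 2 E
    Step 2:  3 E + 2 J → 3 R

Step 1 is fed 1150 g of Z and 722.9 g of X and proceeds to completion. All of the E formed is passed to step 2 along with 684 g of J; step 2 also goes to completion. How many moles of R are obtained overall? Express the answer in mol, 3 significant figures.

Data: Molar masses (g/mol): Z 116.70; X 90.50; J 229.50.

4.47 mol

Step 1:
n(Z) = 1150 / 116.70 = 9.854 mol
n(X) = 722.9 / 90.50 = 7.988 mol
n/ν for Z = 9.854/3 = 3.285
n/ν for X = 7.988/2 = 3.994
Smallest n/ν is Z → limiting reagent.
n(E) produced = (2/3) × 9.854 = 6.569 mol
Step 2:
n(E) available = 6.569 mol
n(J) = 684.0 / 229.50 = 2.980 mol
n/ν for E = 6.569/3 = 2.190
n/ν for J = 2.980/2 = 1.490
Smallest n/ν is J → limiting reagent.
n(R) = (3/2) × 2.980 = 4.470 mol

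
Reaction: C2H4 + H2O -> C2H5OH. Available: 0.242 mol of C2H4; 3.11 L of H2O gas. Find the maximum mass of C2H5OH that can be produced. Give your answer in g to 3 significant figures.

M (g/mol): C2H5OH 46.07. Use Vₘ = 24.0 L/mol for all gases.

n(C2H4) = 0.2420 mol
n(H2O) = 3.110 / 24.0 = 0.1296 mol
n/ν → C2H4: 0.2420, H2O: 0.1296; H2O is limiting.
n(C2H5OH) = (1/1) × 0.1296 = 0.1296 mol
mass = 0.1296 × 46.07 = 5.971 g

5.97 g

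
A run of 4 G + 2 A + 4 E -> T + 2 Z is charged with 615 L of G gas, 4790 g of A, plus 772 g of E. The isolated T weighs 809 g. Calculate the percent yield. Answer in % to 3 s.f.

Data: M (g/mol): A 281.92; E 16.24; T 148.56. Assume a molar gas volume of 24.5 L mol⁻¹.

86.8 %

n(G) = 615.0 / 24.5 = 25.10 mol
n(A) = 4790 / 281.92 = 16.99 mol
n(E) = 772.0 / 16.24 = 47.54 mol
n/ν → G: 6.275, A: 8.495, E: 11.89; G is limiting.
theoretical n(T) = (1/4) × 25.10 = 6.275 mol → 932.2 g
% yield = 809 / 932.2 × 100 = 86.78 %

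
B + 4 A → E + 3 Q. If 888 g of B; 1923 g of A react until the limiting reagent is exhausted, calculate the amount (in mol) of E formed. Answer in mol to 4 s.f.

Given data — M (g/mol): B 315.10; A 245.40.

n(B) = 888.0 / 315.10 = 2.818 mol
n(A) = 1923 / 245.40 = 7.836 mol
n/ν for B = 2.818/1 = 2.818
n/ν for A = 7.836/4 = 1.959
Smallest n/ν is A → limiting reagent.
n(E) = (1/4) × 7.836 = 1.959 mol

1.959 mol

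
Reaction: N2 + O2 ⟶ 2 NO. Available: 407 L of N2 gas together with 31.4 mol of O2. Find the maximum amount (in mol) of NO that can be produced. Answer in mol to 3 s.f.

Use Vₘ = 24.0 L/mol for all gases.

33.9 mol

n(N2) = 407.0 / 24.0 = 16.96 mol
n(O2) = 31.40 mol
n/ν for N2 = 16.96/1 = 16.96
n/ν for O2 = 31.40/1 = 31.40
Smallest n/ν is N2 → limiting reagent.
n(NO) = (2/1) × 16.96 = 33.92 mol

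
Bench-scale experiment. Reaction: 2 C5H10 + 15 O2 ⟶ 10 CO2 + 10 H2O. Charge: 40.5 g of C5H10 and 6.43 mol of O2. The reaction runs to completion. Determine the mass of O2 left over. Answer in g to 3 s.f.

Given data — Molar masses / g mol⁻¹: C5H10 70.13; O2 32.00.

n(C5H10) = 40.50 / 70.13 = 0.5775 mol
n(O2) = 6.430 mol
n/ν for C5H10 = 0.5775/2 = 0.2888
n/ν for O2 = 6.430/15 = 0.4287
Smallest n/ν is C5H10 → limiting reagent.
O2 consumed = (15/2) × 0.5775 = 4.331 mol
O2 remaining = 6.430 − 4.331 = 2.099 mol
mass = 2.099 × 32.00 = 67.17 g

67.2 g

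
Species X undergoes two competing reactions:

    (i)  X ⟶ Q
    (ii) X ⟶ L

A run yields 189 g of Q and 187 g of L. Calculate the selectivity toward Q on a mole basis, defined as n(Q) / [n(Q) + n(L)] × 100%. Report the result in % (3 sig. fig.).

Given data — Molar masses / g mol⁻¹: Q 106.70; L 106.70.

n(Q) = 189 / 106.70 = 1.771 mol
n(L) = 187 / 106.70 = 1.753 mol
selectivity = 1.771/(1.771+1.753) × 100 = 50.26 %

50.3 %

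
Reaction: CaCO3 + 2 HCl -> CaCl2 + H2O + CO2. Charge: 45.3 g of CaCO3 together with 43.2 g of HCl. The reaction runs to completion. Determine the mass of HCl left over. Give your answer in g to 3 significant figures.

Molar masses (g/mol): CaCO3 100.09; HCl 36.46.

n(CaCO3) = 45.30 / 100.09 = 0.4526 mol
n(HCl) = 43.20 / 36.46 = 1.185 mol
n/ν for CaCO3 = 0.4526/1 = 0.4526
n/ν for HCl = 1.185/2 = 0.5925
Smallest n/ν is CaCO3 → limiting reagent.
HCl consumed = (2/1) × 0.4526 = 0.9052 mol
HCl remaining = 1.185 − 0.9052 = 0.2798 mol
mass = 0.2798 × 36.46 = 10.20 g

10.2 g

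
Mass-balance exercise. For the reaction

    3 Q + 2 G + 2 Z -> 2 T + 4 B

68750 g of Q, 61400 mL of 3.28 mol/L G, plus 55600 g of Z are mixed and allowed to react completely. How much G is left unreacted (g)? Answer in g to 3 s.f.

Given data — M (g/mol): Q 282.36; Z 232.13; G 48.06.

n(Q) = 68750 / 282.36 = 243.5 mol
n(G) = 3.28 × 61400/1000 = 201.4 mol
n(Z) = 55600 / 232.13 = 239.5 mol
n/ν for Q = 243.5/3 = 81.17
n/ν for G = 201.4/2 = 100.7
n/ν for Z = 239.5/2 = 119.8
Smallest n/ν is Q → limiting reagent.
G consumed = (2/3) × 243.5 = 162.3 mol
G remaining = 201.4 − 162.3 = 39.10 mol
mass = 39.10 × 48.06 = 1879 g

1880 g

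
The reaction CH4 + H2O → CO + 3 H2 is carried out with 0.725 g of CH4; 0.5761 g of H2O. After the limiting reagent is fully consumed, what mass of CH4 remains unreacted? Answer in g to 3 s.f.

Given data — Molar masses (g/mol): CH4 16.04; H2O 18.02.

0.212 g

n(CH4) = 0.7250 / 16.04 = 0.04520 mol
n(H2O) = 0.5761 / 18.02 = 0.03197 mol
n/ν for CH4 = 0.04520/1 = 0.04520
n/ν for H2O = 0.03197/1 = 0.03197
Smallest n/ν is H2O → limiting reagent.
CH4 consumed = (1/1) × 0.03197 = 0.03197 mol
CH4 remaining = 0.04520 − 0.03197 = 0.01323 mol
mass = 0.01323 × 16.04 = 0.2122 g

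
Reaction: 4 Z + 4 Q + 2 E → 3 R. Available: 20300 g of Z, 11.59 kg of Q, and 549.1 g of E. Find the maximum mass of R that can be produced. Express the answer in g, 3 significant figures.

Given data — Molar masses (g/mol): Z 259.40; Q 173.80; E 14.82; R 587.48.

n(Z) = 20300 / 259.40 = 78.26 mol
n(Q) = 11.59×1000 / 173.80 = 66.69 mol
n(E) = 549.1 / 14.82 = 37.05 mol
n/ν for Z = 78.26/4 = 19.57
n/ν for Q = 66.69/4 = 16.67
n/ν for E = 37.05/2 = 18.53
Smallest n/ν is Q → limiting reagent.
n(R) = (3/4) × 66.69 = 50.02 mol
mass = 50.02 × 587.48 = 29390 g

29400 g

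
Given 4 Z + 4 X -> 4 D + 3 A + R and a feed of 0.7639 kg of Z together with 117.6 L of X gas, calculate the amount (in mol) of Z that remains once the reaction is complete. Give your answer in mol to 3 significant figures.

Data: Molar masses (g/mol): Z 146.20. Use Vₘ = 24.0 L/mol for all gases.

n(Z) = 0.7639×1000 / 146.20 = 5.225 mol
n(X) = 117.6 / 24.0 = 4.900 mol
n/ν for Z = 5.225/4 = 1.306
n/ν for X = 4.900/4 = 1.225
Smallest n/ν is X → limiting reagent.
Z consumed = (4/4) × 4.900 = 4.900 mol
Z remaining = 5.225 − 4.900 = 0.3250 mol

0.325 mol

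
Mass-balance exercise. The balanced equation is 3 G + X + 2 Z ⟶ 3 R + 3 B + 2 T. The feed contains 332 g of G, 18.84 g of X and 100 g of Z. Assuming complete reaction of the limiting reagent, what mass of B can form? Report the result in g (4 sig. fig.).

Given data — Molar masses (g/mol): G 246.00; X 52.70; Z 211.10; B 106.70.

n(G) = 332.0 / 246.00 = 1.350 mol
n(X) = 18.84 / 52.70 = 0.3575 mol
n(Z) = 100.0 / 211.10 = 0.4737 mol
n/ν → G: 0.4500, X: 0.3575, Z: 0.2369; Z is limiting.
n(B) = (3/2) × 0.4737 = 0.7106 mol
mass = 0.7106 × 106.70 = 75.82 g

75.82 g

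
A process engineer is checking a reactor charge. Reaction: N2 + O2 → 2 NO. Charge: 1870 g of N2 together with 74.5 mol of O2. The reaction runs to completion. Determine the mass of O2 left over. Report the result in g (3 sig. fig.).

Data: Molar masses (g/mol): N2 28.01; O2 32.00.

n(N2) = 1870 / 28.01 = 66.76 mol
n(O2) = 74.50 mol
n/ν → N2: 66.76, O2: 74.50; N2 is limiting.
O2 consumed = (1/1) × 66.76 = 66.76 mol
O2 remaining = 74.50 − 66.76 = 7.740 mol
mass = 7.740 × 32.00 = 247.7 g

248 g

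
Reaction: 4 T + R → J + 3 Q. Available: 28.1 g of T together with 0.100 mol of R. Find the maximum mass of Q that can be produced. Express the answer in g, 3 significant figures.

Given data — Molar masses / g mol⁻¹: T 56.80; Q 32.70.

n(T) = 28.10 / 56.80 = 0.4947 mol
n(R) = 0.1000 mol
n/ν → T: 0.1237, R: 0.1000; R is limiting.
n(Q) = (3/1) × 0.1000 = 0.3000 mol
mass = 0.3000 × 32.70 = 9.810 g

9.81 g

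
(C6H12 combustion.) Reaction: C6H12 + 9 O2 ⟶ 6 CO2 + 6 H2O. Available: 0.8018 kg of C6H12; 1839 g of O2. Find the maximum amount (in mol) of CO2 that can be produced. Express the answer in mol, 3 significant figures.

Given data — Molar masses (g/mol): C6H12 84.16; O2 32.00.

n(C6H12) = 0.8018×1000 / 84.16 = 9.527 mol
n(O2) = 1839 / 32.00 = 57.47 mol
n/ν → C6H12: 9.527, O2: 6.386; O2 is limiting.
n(CO2) = (6/9) × 57.47 = 38.31 mol

38.3 mol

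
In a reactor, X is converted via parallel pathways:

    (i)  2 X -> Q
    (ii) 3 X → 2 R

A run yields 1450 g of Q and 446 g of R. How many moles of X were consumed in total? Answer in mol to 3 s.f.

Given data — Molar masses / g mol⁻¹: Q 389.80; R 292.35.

9.73 mol

n(Q) = 1450 / 389.80 = 3.720 mol
n(R) = 446 / 292.35 = 1.526 mol
n(X) via (i) = (2/1)×3.720 = 7.440 mol
n(X) via (ii) = (3/2)×1.526 = 2.289 mol
total n(X) = 7.440 + 2.289 = 9.729 mol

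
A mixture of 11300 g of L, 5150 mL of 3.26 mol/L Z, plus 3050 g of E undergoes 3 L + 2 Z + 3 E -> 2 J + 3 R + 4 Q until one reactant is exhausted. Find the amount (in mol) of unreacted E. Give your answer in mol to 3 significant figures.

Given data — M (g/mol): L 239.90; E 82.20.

n(L) = 11300 / 239.90 = 47.10 mol
n(Z) = 3.26 × 5150/1000 = 16.79 mol
n(E) = 3050 / 82.20 = 37.10 mol
n/ν for L = 47.10/3 = 15.70
n/ν for Z = 16.79/2 = 8.395
n/ν for E = 37.10/3 = 12.37
Smallest n/ν is Z → limiting reagent.
E consumed = (3/2) × 16.79 = 25.19 mol
E remaining = 37.10 − 25.19 = 11.91 mol

11.9 mol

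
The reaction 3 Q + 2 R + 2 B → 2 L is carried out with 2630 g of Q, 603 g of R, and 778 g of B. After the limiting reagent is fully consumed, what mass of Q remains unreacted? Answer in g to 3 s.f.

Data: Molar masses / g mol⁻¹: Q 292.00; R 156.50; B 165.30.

n(Q) = 2630 / 292.00 = 9.007 mol
n(R) = 603.0 / 156.50 = 3.853 mol
n(B) = 778.0 / 165.30 = 4.707 mol
n/ν → Q: 3.002, R: 1.927, B: 2.354; R is limiting.
Q consumed = (3/2) × 3.853 = 5.780 mol
Q remaining = 9.007 − 5.780 = 3.227 mol
mass = 3.227 × 292.00 = 942.3 g

942 g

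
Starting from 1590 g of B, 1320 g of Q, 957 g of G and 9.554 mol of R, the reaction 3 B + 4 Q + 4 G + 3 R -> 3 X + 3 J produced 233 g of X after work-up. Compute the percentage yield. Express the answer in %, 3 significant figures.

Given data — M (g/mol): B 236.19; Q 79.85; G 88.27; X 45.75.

n(B) = 1590 / 236.19 = 6.732 mol
n(Q) = 1320 / 79.85 = 16.53 mol
n(G) = 957.0 / 88.27 = 10.84 mol
n(R) = 9.554 mol
n/ν for B = 6.732/3 = 2.244
n/ν for Q = 16.53/4 = 4.133
n/ν for G = 10.84/4 = 2.710
n/ν for R = 9.554/3 = 3.185
Smallest n/ν is B → limiting reagent.
theoretical n(X) = (3/3) × 6.732 = 6.732 mol → 308.0 g
% yield = 233 / 308.0 × 100 = 75.65 %

75.7 %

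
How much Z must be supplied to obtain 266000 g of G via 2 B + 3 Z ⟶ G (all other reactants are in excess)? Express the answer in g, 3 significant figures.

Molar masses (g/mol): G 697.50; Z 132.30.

n(G) = 266000 / 697.50 = 381.4 mol
n(Z) = (3/1) × 381.4 = 1144 mol
mass = 1144 × 132.30 = 151400 g

151000 g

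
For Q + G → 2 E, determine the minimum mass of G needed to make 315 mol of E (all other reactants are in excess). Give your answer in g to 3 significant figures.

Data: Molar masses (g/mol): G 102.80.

16200 g

n(E) = 315.0 mol
n(G) = (1/2) × 315.0 = 157.5 mol
mass = 157.5 × 102.80 = 16190 g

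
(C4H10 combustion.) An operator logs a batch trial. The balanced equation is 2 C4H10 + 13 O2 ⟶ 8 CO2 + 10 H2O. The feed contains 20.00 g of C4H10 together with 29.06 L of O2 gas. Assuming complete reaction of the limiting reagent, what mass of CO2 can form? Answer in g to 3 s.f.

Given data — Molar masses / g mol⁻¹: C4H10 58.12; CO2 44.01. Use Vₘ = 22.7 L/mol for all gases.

34.7 g

n(C4H10) = 20.00 / 58.12 = 0.3441 mol
n(O2) = 29.06 / 22.7 = 1.280 mol
n/ν → C4H10: 0.1721, O2: 0.09846; O2 is limiting.
n(CO2) = (8/13) × 1.280 = 0.7877 mol
mass = 0.7877 × 44.01 = 34.67 g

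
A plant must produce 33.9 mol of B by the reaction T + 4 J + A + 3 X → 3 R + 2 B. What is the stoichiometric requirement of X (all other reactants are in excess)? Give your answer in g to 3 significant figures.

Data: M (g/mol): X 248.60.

n(B) = 33.90 mol
n(X) = (3/2) × 33.90 = 50.85 mol
mass = 50.85 × 248.60 = 12640 g

12600 g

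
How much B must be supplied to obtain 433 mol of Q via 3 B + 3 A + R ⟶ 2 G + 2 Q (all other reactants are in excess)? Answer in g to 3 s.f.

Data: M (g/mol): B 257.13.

n(Q) = 433.0 mol
n(B) = (3/2) × 433.0 = 649.5 mol
mass = 649.5 × 257.13 = 167000 g

167000 g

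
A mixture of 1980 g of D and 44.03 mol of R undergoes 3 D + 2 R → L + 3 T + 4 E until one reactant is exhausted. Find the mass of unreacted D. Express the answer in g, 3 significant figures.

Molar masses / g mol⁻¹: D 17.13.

n(D) = 1980 / 17.13 = 115.6 mol
n(R) = 44.03 mol
n/ν for D = 115.6/3 = 38.53
n/ν for R = 44.03/2 = 22.02
Smallest n/ν is R → limiting reagent.
D consumed = (3/2) × 44.03 = 66.05 mol
D remaining = 115.6 − 66.05 = 49.55 mol
mass = 49.55 × 17.13 = 848.8 g

849 g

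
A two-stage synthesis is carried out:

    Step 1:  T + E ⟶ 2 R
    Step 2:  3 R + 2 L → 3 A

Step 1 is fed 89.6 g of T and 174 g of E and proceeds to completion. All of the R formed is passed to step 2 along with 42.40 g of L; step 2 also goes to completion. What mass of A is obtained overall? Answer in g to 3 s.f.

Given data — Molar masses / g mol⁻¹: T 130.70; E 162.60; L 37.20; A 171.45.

Step 1:
n(T) = 89.60 / 130.70 = 0.6855 mol
n(E) = 174.0 / 162.60 = 1.070 mol
n/ν for T = 0.6855/1 = 0.6855
n/ν for E = 1.070/1 = 1.070
Smallest n/ν is T → limiting reagent.
n(R) produced = (2/1) × 0.6855 = 1.371 mol
Step 2:
n(R) available = 1.371 mol
n(L) = 42.40 / 37.20 = 1.140 mol
n/ν for R = 1.371/3 = 0.4570
n/ν for L = 1.140/2 = 0.5700
Smallest n/ν is R → limiting reagent.
n(A) = (3/3) × 1.371 = 1.371 mol
mass = 1.371 × 171.45 = 235.1 g

235 g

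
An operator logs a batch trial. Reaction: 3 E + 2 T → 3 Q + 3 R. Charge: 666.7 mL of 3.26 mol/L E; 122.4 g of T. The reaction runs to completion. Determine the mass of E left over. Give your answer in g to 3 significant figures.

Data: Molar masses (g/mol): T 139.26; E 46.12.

39.4 g

n(E) = 3.26 × 666.7/1000 = 2.173 mol
n(T) = 122.4 / 139.26 = 0.8789 mol
n/ν for E = 2.173/3 = 0.7243
n/ν for T = 0.8789/2 = 0.4395
Smallest n/ν is T → limiting reagent.
E consumed = (3/2) × 0.8789 = 1.318 mol
E remaining = 2.173 − 1.318 = 0.8550 mol
mass = 0.8550 × 46.12 = 39.43 g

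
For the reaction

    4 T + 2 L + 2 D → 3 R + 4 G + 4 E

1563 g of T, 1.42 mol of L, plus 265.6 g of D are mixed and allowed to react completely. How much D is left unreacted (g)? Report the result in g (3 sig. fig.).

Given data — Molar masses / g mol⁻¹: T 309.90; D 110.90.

108 g

n(T) = 1563 / 309.90 = 5.044 mol
n(L) = 1.420 mol
n(D) = 265.6 / 110.90 = 2.395 mol
n/ν for T = 5.044/4 = 1.261
n/ν for L = 1.420/2 = 0.7100
n/ν for D = 2.395/2 = 1.198
Smallest n/ν is L → limiting reagent.
D consumed = (2/2) × 1.420 = 1.420 mol
D remaining = 2.395 − 1.420 = 0.9750 mol
mass = 0.9750 × 110.90 = 108.1 g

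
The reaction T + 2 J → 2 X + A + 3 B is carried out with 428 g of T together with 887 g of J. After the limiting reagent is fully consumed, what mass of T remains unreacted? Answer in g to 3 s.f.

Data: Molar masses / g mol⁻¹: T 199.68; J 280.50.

112 g

n(T) = 428.0 / 199.68 = 2.143 mol
n(J) = 887.0 / 280.50 = 3.162 mol
n/ν for T = 2.143/1 = 2.143
n/ν for J = 3.162/2 = 1.581
Smallest n/ν is J → limiting reagent.
T consumed = (1/2) × 3.162 = 1.581 mol
T remaining = 2.143 − 1.581 = 0.5620 mol
mass = 0.5620 × 199.68 = 112.2 g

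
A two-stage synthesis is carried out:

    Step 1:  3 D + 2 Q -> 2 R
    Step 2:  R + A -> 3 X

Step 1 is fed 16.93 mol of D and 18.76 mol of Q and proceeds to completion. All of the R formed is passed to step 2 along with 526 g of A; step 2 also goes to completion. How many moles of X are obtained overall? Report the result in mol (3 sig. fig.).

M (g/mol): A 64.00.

24.7 mol

Step 1:
n(D) = 16.93 mol
n(Q) = 18.76 mol
n/ν for D = 16.93/3 = 5.643
n/ν for Q = 18.76/2 = 9.380
Smallest n/ν is D → limiting reagent.
n(R) produced = (2/3) × 16.93 = 11.29 mol
Step 2:
n(R) available = 11.29 mol
n(A) = 526.0 / 64.00 = 8.219 mol
n/ν for R = 11.29/1 = 11.29
n/ν for A = 8.219/1 = 8.219
Smallest n/ν is A → limiting reagent.
n(X) = (3/1) × 8.219 = 24.66 mol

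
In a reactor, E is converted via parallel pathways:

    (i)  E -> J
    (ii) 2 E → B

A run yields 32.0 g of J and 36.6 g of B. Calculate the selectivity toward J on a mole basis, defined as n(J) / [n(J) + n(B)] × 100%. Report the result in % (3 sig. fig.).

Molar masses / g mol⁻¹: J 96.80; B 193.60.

63.6 %

n(J) = 32.0 / 96.80 = 0.3306 mol
n(B) = 36.6 / 193.60 = 0.1890 mol
selectivity = 0.3306/(0.3306+0.1890) × 100 = 63.63 %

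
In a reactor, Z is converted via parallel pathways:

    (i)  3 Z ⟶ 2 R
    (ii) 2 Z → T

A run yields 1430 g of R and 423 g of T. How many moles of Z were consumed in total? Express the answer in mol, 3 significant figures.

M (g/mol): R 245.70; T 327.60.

n(R) = 1430 / 245.70 = 5.820 mol
n(T) = 423 / 327.60 = 1.291 mol
n(Z) via (i) = (3/2)×5.820 = 8.730 mol
n(Z) via (ii) = (2/1)×1.291 = 2.582 mol
total n(Z) = 8.730 + 2.582 = 11.31 mol

11.3 mol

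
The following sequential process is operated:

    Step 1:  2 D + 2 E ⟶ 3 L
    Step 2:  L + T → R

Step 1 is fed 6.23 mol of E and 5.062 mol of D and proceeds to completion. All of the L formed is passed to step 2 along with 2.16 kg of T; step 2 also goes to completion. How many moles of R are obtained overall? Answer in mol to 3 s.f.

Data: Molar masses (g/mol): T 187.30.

7.59 mol

Step 1:
n(E) = 6.230 mol
n(D) = 5.062 mol
n/ν for E = 6.230/2 = 3.115
n/ν for D = 5.062/2 = 2.531
Smallest n/ν is D → limiting reagent.
n(L) produced = (3/2) × 5.062 = 7.593 mol
Step 2:
n(L) available = 7.593 mol
n(T) = 2.160×1000 / 187.30 = 11.53 mol
n/ν for L = 7.593/1 = 7.593
n/ν for T = 11.53/1 = 11.53
Smallest n/ν is L → limiting reagent.
n(R) = (1/1) × 7.593 = 7.593 mol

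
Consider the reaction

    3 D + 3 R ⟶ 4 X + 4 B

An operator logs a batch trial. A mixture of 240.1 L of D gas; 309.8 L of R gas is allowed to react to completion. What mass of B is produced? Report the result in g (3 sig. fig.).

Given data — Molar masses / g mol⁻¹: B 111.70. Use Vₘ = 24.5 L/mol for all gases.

1460 g

n(D) = 240.1 / 24.5 = 9.800 mol
n(R) = 309.8 / 24.5 = 12.64 mol
n/ν for D = 9.800/3 = 3.267
n/ν for R = 12.64/3 = 4.213
Smallest n/ν is D → limiting reagent.
n(B) = (4/3) × 9.800 = 13.07 mol
mass = 13.07 × 111.70 = 1460 g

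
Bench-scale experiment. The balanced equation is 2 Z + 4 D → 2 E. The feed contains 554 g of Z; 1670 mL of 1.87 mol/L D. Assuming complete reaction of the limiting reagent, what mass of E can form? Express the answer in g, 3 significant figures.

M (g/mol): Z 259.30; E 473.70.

n(Z) = 554.0 / 259.30 = 2.137 mol
n(D) = 1.87 × 1670/1000 = 3.123 mol
n/ν for Z = 2.137/2 = 1.069
n/ν for D = 3.123/4 = 0.7808
Smallest n/ν is D → limiting reagent.
n(E) = (2/4) × 3.123 = 1.562 mol
mass = 1.562 × 473.70 = 739.9 g

740 g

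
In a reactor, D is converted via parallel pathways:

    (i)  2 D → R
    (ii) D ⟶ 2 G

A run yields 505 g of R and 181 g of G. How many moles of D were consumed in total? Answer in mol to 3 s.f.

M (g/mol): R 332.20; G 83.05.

n(R) = 505 / 332.20 = 1.520 mol
n(G) = 181 / 83.05 = 2.179 mol
n(D) via (i) = (2/1)×1.520 = 3.040 mol
n(D) via (ii) = (1/2)×2.179 = 1.090 mol
total n(D) = 3.040 + 1.090 = 4.130 mol

4.13 mol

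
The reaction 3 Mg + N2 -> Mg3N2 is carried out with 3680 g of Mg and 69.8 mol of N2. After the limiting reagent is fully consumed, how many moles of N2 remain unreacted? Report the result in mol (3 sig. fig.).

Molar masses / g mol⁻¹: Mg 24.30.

19.3 mol

n(Mg) = 3680 / 24.30 = 151.4 mol
n(N2) = 69.80 mol
n/ν → Mg: 50.47, N2: 69.80; Mg is limiting.
N2 consumed = (1/3) × 151.4 = 50.47 mol
N2 remaining = 69.80 − 50.47 = 19.33 mol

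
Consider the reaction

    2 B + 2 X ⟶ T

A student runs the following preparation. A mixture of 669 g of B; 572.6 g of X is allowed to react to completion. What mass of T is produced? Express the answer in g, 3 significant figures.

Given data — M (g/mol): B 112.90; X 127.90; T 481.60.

1080 g

n(B) = 669.0 / 112.90 = 5.926 mol
n(X) = 572.6 / 127.90 = 4.477 mol
n/ν for B = 5.926/2 = 2.963
n/ν for X = 4.477/2 = 2.239
Smallest n/ν is X → limiting reagent.
n(T) = (1/2) × 4.477 = 2.239 mol
mass = 2.239 × 481.60 = 1078 g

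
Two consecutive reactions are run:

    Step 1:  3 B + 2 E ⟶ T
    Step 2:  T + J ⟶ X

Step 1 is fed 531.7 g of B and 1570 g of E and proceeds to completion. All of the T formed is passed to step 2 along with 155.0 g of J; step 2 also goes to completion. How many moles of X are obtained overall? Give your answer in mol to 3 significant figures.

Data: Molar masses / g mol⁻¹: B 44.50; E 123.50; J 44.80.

3.46 mol

Step 1:
n(B) = 531.7 / 44.50 = 11.95 mol
n(E) = 1570 / 123.50 = 12.71 mol
n/ν for B = 11.95/3 = 3.983
n/ν for E = 12.71/2 = 6.355
Smallest n/ν is B → limiting reagent.
n(T) produced = (1/3) × 11.95 = 3.983 mol
Step 2:
n(T) available = 3.983 mol
n(J) = 155.0 / 44.80 = 3.460 mol
n/ν for T = 3.983/1 = 3.983
n/ν for J = 3.460/1 = 3.460
Smallest n/ν is J → limiting reagent.
n(X) = (1/1) × 3.460 = 3.460 mol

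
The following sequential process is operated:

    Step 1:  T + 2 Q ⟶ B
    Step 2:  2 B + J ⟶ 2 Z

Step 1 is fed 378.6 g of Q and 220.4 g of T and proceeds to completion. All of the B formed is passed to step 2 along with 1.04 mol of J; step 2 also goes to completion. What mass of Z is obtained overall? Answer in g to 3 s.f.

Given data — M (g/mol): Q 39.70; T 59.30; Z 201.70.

Step 1:
n(Q) = 378.6 / 39.70 = 9.537 mol
n(T) = 220.4 / 59.30 = 3.717 mol
n/ν → Q: 4.769, T: 3.717; T is limiting.
n(B) produced = (1/1) × 3.717 = 3.717 mol
Step 2:
n(B) available = 3.717 mol
n(J) = 1.040 mol
n/ν → B: 1.859, J: 1.040; J is limiting.
n(Z) = (2/1) × 1.040 = 2.080 mol
mass = 2.080 × 201.70 = 419.5 g

420 g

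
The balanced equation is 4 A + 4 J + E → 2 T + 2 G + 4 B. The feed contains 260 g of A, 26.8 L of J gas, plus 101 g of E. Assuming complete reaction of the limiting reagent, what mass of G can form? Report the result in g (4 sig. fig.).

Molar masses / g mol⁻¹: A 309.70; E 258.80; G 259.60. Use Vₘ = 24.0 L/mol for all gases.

109.0 g

n(A) = 260.0 / 309.70 = 0.8395 mol
n(J) = 26.80 / 24.0 = 1.117 mol
n(E) = 101.0 / 258.80 = 0.3903 mol
n/ν for A = 0.8395/4 = 0.2099
n/ν for J = 1.117/4 = 0.2793
n/ν for E = 0.3903/1 = 0.3903
Smallest n/ν is A → limiting reagent.
n(G) = (2/4) × 0.8395 = 0.4198 mol
mass = 0.4198 × 259.60 = 109.0 g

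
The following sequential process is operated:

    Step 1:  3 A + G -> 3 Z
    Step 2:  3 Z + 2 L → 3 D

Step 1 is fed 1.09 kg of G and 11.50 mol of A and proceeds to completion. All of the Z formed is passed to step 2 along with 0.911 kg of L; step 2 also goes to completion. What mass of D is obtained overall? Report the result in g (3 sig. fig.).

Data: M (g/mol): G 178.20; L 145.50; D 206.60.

Step 1:
n(G) = 1.090×1000 / 178.20 = 6.117 mol
n(A) = 11.50 mol
n/ν for G = 6.117/1 = 6.117
n/ν for A = 11.50/3 = 3.833
Smallest n/ν is A → limiting reagent.
n(Z) produced = (3/3) × 11.50 = 11.50 mol
Step 2:
n(Z) available = 11.50 mol
n(L) = 0.9110×1000 / 145.50 = 6.261 mol
n/ν for Z = 11.50/3 = 3.833
n/ν for L = 6.261/2 = 3.131
Smallest n/ν is L → limiting reagent.
n(D) = (3/2) × 6.261 = 9.392 mol
mass = 9.392 × 206.60 = 1940 g

1940 g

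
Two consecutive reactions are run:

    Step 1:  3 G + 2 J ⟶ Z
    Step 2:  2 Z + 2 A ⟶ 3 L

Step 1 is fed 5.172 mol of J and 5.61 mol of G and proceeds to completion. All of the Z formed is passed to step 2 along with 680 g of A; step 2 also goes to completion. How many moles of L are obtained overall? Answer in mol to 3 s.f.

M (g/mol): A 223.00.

2.81 mol

Step 1:
n(J) = 5.172 mol
n(G) = 5.610 mol
n/ν for J = 5.172/2 = 2.586
n/ν for G = 5.610/3 = 1.870
Smallest n/ν is G → limiting reagent.
n(Z) produced = (1/3) × 5.610 = 1.870 mol
Step 2:
n(Z) available = 1.870 mol
n(A) = 680.0 / 223.00 = 3.049 mol
n/ν for Z = 1.870/2 = 0.9350
n/ν for A = 3.049/2 = 1.525
Smallest n/ν is Z → limiting reagent.
n(L) = (3/2) × 1.870 = 2.805 mol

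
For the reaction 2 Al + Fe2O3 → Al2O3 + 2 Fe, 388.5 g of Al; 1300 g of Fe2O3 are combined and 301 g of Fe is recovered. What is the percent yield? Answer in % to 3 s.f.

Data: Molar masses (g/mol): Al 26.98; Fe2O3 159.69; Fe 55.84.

37.4 %

n(Al) = 388.5 / 26.98 = 14.40 mol
n(Fe2O3) = 1300 / 159.69 = 8.141 mol
n/ν for Al = 14.40/2 = 7.200
n/ν for Fe2O3 = 8.141/1 = 8.141
Smallest n/ν is Al → limiting reagent.
theoretical n(Fe) = (2/2) × 14.40 = 14.40 mol → 804.1 g
% yield = 301 / 804.1 × 100 = 37.43 %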